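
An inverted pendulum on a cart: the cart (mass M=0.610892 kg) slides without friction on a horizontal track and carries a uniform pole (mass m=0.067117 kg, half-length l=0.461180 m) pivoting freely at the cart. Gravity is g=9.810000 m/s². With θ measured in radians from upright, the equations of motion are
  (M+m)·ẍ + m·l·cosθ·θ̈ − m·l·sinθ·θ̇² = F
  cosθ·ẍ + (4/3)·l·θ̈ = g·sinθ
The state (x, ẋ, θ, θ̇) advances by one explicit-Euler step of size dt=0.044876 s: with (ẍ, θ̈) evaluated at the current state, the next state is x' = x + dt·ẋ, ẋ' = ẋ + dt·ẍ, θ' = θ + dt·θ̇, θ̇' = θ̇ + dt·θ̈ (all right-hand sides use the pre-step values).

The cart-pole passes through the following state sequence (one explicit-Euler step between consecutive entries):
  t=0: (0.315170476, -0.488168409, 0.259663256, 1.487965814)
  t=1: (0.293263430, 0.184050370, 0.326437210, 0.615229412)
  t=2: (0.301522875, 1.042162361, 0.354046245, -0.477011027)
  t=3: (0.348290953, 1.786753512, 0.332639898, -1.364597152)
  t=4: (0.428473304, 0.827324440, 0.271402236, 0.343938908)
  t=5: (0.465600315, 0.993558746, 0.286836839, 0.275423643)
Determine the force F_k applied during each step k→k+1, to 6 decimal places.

F_0 = 9.556835 N
F_1 = 12.247444 N
F_2 = 10.672975 N
F_3 = -13.400498 N
F_4 = 2.465041 N

step 0→1:
  ẍ = (ẋ'−ẋ)/dt = (0.184050370−-0.488168409)/0.044876 = 14.979472
  θ̈ = (θ̇'−θ̇)/dt = (0.615229412−1.487965814)/0.044876 = -19.447732
  sinθ=0.256755, cosθ=0.966476
  F = (M+m)·ẍ + m·l·cosθ·θ̈ − m·l·sinθ·θ̇² = 10.156217 + -0.581786 − 0.017596 = 9.556835
step 1→2:
  ẍ = (ẋ'−ẋ)/dt = (1.042162361−0.184050370)/0.044876 = 19.121847
  θ̈ = (θ̇'−θ̇)/dt = (-0.477011027−0.615229412)/0.044876 = -24.339077
  sinθ=0.320670, cosθ=0.947191
  F = (M+m)·ẍ + m·l·cosθ·θ̈ − m·l·sinθ·θ̇² = 12.964784 + -0.713583 − 0.003757 = 12.247444
step 2→3:
  ẍ = (ẋ'−ẋ)/dt = (1.786753512−1.042162361)/0.044876 = 16.592191
  θ̈ = (θ̇'−θ̇)/dt = (-1.364597152−-0.477011027)/0.044876 = -19.778637
  sinθ=0.346696, cosθ=0.937978
  F = (M+m)·ẍ + m·l·cosθ·θ̈ − m·l·sinθ·θ̇² = 11.249655 + -0.574238 − 0.002442 = 10.672975
step 3→4:
  ẍ = (ẋ'−ẋ)/dt = (0.827324440−1.786753512)/0.044876 = -21.379559
  θ̈ = (θ̇'−θ̇)/dt = (0.343938908−-1.364597152)/0.044876 = 38.072379
  sinθ=0.326539, cosθ=0.945184
  F = (M+m)·ẍ + m·l·cosθ·θ̈ − m·l·sinθ·θ̇² = -14.495533 + 1.113856 − 0.018821 = -13.400498
step 4→5:
  ẍ = (ẋ'−ẋ)/dt = (0.993558746−0.827324440)/0.044876 = 3.704303
  θ̈ = (θ̇'−θ̇)/dt = (0.275423643−0.343938908)/0.044876 = -1.526769
  sinθ=0.268083, cosθ=0.963396
  F = (M+m)·ẍ + m·l·cosθ·θ̈ − m·l·sinθ·θ̇² = 2.511551 + -0.045528 − 0.000982 = 2.465041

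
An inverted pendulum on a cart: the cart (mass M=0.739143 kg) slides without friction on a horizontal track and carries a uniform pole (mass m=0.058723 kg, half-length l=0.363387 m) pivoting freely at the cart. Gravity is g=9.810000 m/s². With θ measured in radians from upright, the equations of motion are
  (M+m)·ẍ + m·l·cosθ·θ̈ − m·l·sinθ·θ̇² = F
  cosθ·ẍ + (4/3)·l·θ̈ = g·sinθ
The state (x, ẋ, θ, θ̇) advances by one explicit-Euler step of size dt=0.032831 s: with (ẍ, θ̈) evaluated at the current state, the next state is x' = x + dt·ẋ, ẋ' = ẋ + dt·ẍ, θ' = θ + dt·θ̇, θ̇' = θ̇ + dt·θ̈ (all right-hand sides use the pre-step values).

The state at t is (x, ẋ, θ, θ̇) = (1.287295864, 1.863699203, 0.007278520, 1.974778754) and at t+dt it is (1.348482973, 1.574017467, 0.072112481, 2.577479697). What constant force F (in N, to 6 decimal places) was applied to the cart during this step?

ẍ = (ẋ'−ẋ)/dt = (1.574017467−1.863699203)/0.032831 = -8.823421
θ̈ = (θ̇'−θ̇)/dt = (2.577479697−1.974778754)/0.032831 = 18.357679
sinθ=0.007278, cosθ=0.999974
F = (M+m)·ẍ + m·l·cosθ·θ̈ − m·l·sinθ·θ̇² = -7.039908 + 0.391727 − 0.000606 = -6.648786

F = -6.648786 N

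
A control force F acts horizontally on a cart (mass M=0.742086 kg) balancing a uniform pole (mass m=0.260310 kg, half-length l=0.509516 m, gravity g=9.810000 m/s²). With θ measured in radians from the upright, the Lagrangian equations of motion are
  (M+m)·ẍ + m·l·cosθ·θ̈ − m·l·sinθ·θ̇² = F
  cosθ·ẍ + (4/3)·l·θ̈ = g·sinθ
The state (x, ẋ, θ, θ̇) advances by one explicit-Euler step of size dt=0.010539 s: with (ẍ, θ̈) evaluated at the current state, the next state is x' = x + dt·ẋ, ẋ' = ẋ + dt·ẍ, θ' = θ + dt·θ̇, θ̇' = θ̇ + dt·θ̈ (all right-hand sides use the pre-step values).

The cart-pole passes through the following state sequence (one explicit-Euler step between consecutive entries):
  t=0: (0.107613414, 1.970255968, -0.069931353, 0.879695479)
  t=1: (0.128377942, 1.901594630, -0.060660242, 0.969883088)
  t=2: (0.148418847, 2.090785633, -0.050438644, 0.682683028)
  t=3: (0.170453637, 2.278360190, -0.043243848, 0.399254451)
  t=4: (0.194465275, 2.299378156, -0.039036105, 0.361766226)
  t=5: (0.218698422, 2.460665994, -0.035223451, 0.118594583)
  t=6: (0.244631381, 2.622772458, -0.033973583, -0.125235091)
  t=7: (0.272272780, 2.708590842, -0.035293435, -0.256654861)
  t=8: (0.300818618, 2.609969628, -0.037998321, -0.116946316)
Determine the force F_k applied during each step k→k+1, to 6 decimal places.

F_0 = -5.391188 N
F_1 = 14.394357 N
F_2 = 14.281517 N
F_3 = 1.528652 N
F_4 = 12.283293 N
F_5 = 12.351834 N
F_6 = 6.509567 N
F_7 = -7.622731 N

step 0→1:
  ẍ = (ẋ'−ẋ)/dt = (1.901594630−1.970255968)/0.010539 = -6.514977
  θ̈ = (θ̇'−θ̇)/dt = (0.969883088−0.879695479)/0.010539 = 8.557511
  sinθ=-0.069874, cosθ=0.997556
  F = (M+m)·ẍ + m·l·cosθ·θ̈ − m·l·sinθ·θ̇² = -6.530586 + 1.132227 − -0.007172 = -5.391188
step 1→2:
  ẍ = (ẋ'−ẋ)/dt = (2.090785633−1.901594630)/0.010539 = 17.951514
  θ̈ = (θ̇'−θ̇)/dt = (0.682683028−0.969883088)/0.010539 = -27.251168
  sinθ=-0.060623, cosθ=0.998161
  F = (M+m)·ẍ + m·l·cosθ·θ̈ − m·l·sinθ·θ̇² = 17.994526 + -3.607732 − -0.007564 = 14.394357
step 2→3:
  ẍ = (ẋ'−ẋ)/dt = (2.278360190−2.090785633)/0.010539 = 17.798136
  θ̈ = (θ̇'−θ̇)/dt = (0.399254451−0.682683028)/0.010539 = -26.893308
  sinθ=-0.050417, cosθ=0.998728
  F = (M+m)·ẍ + m·l·cosθ·θ̈ − m·l·sinθ·θ̇² = 17.840780 + -3.562380 − -0.003116 = 14.281517
step 3→4:
  ẍ = (ẋ'−ẋ)/dt = (2.299378156−2.278360190)/0.010539 = 1.994304
  θ̈ = (θ̇'−θ̇)/dt = (0.361766226−0.399254451)/0.010539 = -3.557095
  sinθ=-0.043230, cosθ=0.999065
  F = (M+m)·ẍ + m·l·cosθ·θ̈ − m·l·sinθ·θ̇² = 1.999082 + -0.471344 − -0.000914 = 1.528652
step 4→5:
  ẍ = (ẋ'−ẋ)/dt = (2.460665994−2.299378156)/0.010539 = 15.303903
  θ̈ = (θ̇'−θ̇)/dt = (0.118594583−0.361766226)/0.010539 = -23.073503
  sinθ=-0.039026, cosθ=0.999238
  F = (M+m)·ẍ + m·l·cosθ·θ̈ − m·l·sinθ·θ̇² = 15.340572 + -3.057956 − -0.000677 = 12.283293
step 5→6:
  ẍ = (ẋ'−ẋ)/dt = (2.622772458−2.460665994)/0.010539 = 15.381579
  θ̈ = (θ̇'−θ̇)/dt = (-0.125235091−0.118594583)/0.010539 = -23.135940
  sinθ=-0.035216, cosθ=0.999380
  F = (M+m)·ẍ + m·l·cosθ·θ̈ − m·l·sinθ·θ̇² = 15.418433 + -3.066665 − -0.000066 = 12.351834
step 6→7:
  ẍ = (ẋ'−ẋ)/dt = (2.708590842−2.622772458)/0.010539 = 8.142934
  θ̈ = (θ̇'−θ̇)/dt = (-0.256654861−-0.125235091)/0.010539 = -12.469852
  sinθ=-0.033967, cosθ=0.999423
  F = (M+m)·ẍ + m·l·cosθ·θ̈ − m·l·sinθ·θ̇² = 8.162445 + -1.652948 − -0.000071 = 6.509567
step 7→8:
  ẍ = (ẋ'−ẋ)/dt = (2.609969628−2.708590842)/0.010539 = -9.357739
  θ̈ = (θ̇'−θ̇)/dt = (-0.116946316−-0.256654861)/0.010539 = 13.256338
  sinθ=-0.035286, cosθ=0.999377
  F = (M+m)·ẍ + m·l·cosθ·θ̈ − m·l·sinθ·θ̇² = -9.380160 + 1.757121 − -0.000308 = -7.622731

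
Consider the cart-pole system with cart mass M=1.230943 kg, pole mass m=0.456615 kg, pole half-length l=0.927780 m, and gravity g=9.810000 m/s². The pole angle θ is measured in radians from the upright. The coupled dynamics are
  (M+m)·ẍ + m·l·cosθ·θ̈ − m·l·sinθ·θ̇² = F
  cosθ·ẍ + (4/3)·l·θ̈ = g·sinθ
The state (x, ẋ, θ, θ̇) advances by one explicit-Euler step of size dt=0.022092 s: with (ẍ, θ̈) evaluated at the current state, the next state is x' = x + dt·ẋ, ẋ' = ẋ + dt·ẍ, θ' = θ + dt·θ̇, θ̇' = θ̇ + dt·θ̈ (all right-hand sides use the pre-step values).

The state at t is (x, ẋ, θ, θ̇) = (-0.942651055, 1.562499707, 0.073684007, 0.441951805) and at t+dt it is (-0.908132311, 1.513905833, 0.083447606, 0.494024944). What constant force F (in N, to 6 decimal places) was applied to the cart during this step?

F = -2.722218 N

ẍ = (ẋ'−ẋ)/dt = (1.513905833−1.562499707)/0.022092 = -2.199614
θ̈ = (θ̇'−θ̇)/dt = (0.494024944−0.441951805)/0.022092 = 2.357104
sinθ=0.073617, cosθ=0.997287
F = (M+m)·ẍ + m·l·cosθ·θ̈ − m·l·sinθ·θ̇² = -3.711976 + 0.995850 − 0.006092 = -2.722218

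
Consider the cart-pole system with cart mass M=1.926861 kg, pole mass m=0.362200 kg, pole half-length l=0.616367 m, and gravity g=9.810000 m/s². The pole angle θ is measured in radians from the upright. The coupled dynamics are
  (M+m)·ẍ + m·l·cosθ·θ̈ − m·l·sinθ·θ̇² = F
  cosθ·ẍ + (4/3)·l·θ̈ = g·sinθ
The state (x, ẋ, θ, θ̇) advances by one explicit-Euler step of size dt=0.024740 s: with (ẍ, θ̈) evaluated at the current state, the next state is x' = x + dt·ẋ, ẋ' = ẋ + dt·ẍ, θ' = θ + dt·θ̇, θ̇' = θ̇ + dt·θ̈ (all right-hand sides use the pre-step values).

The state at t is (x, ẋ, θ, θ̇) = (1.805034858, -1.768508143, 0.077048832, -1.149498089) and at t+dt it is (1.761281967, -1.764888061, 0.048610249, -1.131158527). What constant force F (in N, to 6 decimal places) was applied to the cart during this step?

ẍ = (ẋ'−ẋ)/dt = (-1.764888061−-1.768508143)/0.024740 = 0.146325
θ̈ = (θ̇'−θ̇)/dt = (-1.131158527−-1.149498089)/0.024740 = 0.741292
sinθ=0.076973, cosθ=0.997033
F = (M+m)·ẍ + m·l·cosθ·θ̈ − m·l·sinθ·θ̇² = 0.334947 + 0.165001 − 0.022706 = 0.477242

F = 0.477242 N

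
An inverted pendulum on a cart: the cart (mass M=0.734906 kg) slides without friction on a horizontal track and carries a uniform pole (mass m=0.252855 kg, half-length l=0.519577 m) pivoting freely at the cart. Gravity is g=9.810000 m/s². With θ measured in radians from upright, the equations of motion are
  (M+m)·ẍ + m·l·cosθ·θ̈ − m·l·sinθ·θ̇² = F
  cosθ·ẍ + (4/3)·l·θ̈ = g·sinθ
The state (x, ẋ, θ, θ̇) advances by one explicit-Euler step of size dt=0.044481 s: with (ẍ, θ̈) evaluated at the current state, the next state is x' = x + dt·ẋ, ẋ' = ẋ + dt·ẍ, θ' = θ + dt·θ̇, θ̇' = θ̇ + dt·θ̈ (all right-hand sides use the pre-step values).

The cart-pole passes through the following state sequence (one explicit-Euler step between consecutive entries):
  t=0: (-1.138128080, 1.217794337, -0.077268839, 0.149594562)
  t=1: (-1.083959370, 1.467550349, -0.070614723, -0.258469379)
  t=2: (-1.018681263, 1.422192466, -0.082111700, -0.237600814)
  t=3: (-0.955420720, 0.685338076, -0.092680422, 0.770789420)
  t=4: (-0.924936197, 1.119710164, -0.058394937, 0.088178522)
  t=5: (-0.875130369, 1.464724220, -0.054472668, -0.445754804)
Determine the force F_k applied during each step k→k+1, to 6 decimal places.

step 0→1:
  ẍ = (ẋ'−ẋ)/dt = (1.467550349−1.217794337)/0.044481 = 5.614892
  θ̈ = (θ̇'−θ̇)/dt = (-0.258469379−0.149594562)/0.044481 = -9.173893
  sinθ=-0.077192, cosθ=0.997016
  F = (M+m)·ẍ + m·l·cosθ·θ̈ − m·l·sinθ·θ̇² = 5.546171 + -1.201648 − -0.000227 = 4.344750
step 1→2:
  ẍ = (ẋ'−ẋ)/dt = (1.422192466−1.467550349)/0.044481 = -1.019714
  θ̈ = (θ̇'−θ̇)/dt = (-0.237600814−-0.258469379)/0.044481 = 0.469157
  sinθ=-0.070556, cosθ=0.997508
  F = (M+m)·ẍ + m·l·cosθ·θ̈ − m·l·sinθ·θ̇² = -1.007233 + 0.061483 − -0.000619 = -0.945131
step 2→3:
  ẍ = (ẋ'−ẋ)/dt = (0.685338076−1.422192466)/0.044481 = -16.565599
  θ̈ = (θ̇'−θ̇)/dt = (0.770789420−-0.237600814)/0.044481 = 22.670134
  sinθ=-0.082019, cosθ=0.996631
  F = (M+m)·ẍ + m·l·cosθ·θ̈ − m·l·sinθ·θ̇² = -16.362852 + 2.968314 − -0.000608 = -13.393930
step 3→4:
  ẍ = (ẋ'−ẋ)/dt = (1.119710164−0.685338076)/0.044481 = 9.765340
  θ̈ = (θ̇'−θ̇)/dt = (0.088178522−0.770789420)/0.044481 = -15.346123
  sinθ=-0.092548, cosθ=0.995708
  F = (M+m)·ẍ + m·l·cosθ·θ̈ − m·l·sinθ·θ̇² = 9.645822 + -2.007485 − -0.007224 = 7.645561
step 4→5:
  ẍ = (ẋ'−ẋ)/dt = (1.464724220−1.119710164)/0.044481 = 7.756437
  θ̈ = (θ̇'−θ̇)/dt = (-0.445754804−0.088178522)/0.044481 = -12.003627
  sinθ=-0.058362, cosθ=0.998296
  F = (M+m)·ẍ + m·l·cosθ·θ̈ − m·l·sinθ·θ̇² = 7.661506 + -1.574320 − -0.000060 = 6.087245

F_0 = 4.344750 N
F_1 = -0.945131 N
F_2 = -13.393930 N
F_3 = 7.645561 N
F_4 = 6.087245 N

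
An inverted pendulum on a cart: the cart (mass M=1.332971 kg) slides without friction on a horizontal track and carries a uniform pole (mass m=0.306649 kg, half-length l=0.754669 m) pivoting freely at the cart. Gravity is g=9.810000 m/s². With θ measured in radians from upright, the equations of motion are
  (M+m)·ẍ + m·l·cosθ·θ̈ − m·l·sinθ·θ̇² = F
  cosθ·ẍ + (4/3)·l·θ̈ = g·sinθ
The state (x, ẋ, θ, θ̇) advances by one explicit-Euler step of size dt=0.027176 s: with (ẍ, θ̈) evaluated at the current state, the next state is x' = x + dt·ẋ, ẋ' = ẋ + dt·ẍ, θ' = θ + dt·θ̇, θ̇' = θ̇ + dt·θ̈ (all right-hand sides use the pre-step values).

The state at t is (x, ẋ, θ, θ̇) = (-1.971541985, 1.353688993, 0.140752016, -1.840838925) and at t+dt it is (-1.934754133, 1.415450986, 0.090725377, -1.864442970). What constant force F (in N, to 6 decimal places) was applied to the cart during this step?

F = 3.417282 N

ẍ = (ẋ'−ẋ)/dt = (1.415450986−1.353688993)/0.027176 = 2.272667
θ̈ = (θ̇'−θ̇)/dt = (-1.864442970−-1.840838925)/0.027176 = -0.868562
sinθ=0.140288, cosθ=0.990111
F = (M+m)·ẍ + m·l·cosθ·θ̈ − m·l·sinθ·θ̇² = 3.726310 + -0.199014 − 0.110014 = 3.417282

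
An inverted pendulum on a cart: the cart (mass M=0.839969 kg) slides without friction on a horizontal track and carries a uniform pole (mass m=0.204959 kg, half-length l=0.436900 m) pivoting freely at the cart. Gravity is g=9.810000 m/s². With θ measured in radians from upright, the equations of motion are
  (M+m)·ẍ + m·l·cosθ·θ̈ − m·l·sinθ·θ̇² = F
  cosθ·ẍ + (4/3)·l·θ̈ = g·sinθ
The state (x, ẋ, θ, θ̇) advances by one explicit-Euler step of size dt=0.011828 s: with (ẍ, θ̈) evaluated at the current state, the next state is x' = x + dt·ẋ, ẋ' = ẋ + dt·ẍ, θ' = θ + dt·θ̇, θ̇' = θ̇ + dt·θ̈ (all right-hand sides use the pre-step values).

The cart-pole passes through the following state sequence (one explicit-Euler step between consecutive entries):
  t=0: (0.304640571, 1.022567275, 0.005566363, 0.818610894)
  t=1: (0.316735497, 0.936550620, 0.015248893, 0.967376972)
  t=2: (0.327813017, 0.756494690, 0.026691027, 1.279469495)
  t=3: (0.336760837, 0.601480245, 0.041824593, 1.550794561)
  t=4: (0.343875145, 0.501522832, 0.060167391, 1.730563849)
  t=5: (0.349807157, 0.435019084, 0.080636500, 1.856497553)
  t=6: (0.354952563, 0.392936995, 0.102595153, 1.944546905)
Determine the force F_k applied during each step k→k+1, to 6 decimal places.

step 0→1:
  ẍ = (ẋ'−ẋ)/dt = (0.936550620−1.022567275)/0.011828 = -7.272291
  θ̈ = (θ̇'−θ̇)/dt = (0.967376972−0.818610894)/0.011828 = 12.577450
  sinθ=0.005566, cosθ=0.999985
  F = (M+m)·ẍ + m·l·cosθ·θ̈ − m·l·sinθ·θ̇² = -7.599020 + 1.126250 − 0.000334 = -6.473104
step 1→2:
  ẍ = (ẋ'−ẋ)/dt = (0.756494690−0.936550620)/0.011828 = -15.222855
  θ̈ = (θ̇'−θ̇)/dt = (1.279469495−0.967376972)/0.011828 = 26.385908
  sinθ=0.015248, cosθ=0.999884
  F = (M+m)·ẍ + m·l·cosθ·θ̈ − m·l·sinθ·θ̇² = -15.906788 + 2.362493 − 0.001278 = -13.545572
step 2→3:
  ẍ = (ẋ'−ẋ)/dt = (0.601480245−0.756494690)/0.011828 = -13.105719
  θ̈ = (θ̇'−θ̇)/dt = (1.550794561−1.279469495)/0.011828 = 22.939218
  sinθ=0.026688, cosθ=0.999644
  F = (M+m)·ẍ + m·l·cosθ·θ̈ − m·l·sinθ·θ̇² = -13.694533 + 2.053397 − 0.003912 = -11.645048
step 3→4:
  ẍ = (ẋ'−ẋ)/dt = (0.501522832−0.601480245)/0.011828 = -8.450914
  θ̈ = (θ̇'−θ̇)/dt = (1.730563849−1.550794561)/0.011828 = 15.198621
  sinθ=0.041812, cosθ=0.999125
  F = (M+m)·ẍ + m·l·cosθ·θ̈ − m·l·sinθ·θ̇² = -8.830597 + 1.359794 − 0.009005 = -7.479807
step 4→5:
  ẍ = (ẋ'−ẋ)/dt = (0.435019084−0.501522832)/0.011828 = -5.622569
  θ̈ = (θ̇'−θ̇)/dt = (1.856497553−1.730563849)/0.011828 = 10.647084
  sinθ=0.060131, cosθ=0.998190
  F = (M+m)·ẍ + m·l·cosθ·θ̈ − m·l·sinθ·θ̇² = -5.875180 + 0.951685 − 0.016126 = -4.939621
step 5→6:
  ẍ = (ẋ'−ẋ)/dt = (0.392936995−0.435019084)/0.011828 = -3.557836
  θ̈ = (θ̇'−θ̇)/dt = (1.944546905−1.856497553)/0.011828 = 7.444145
  sinθ=0.080549, cosθ=0.996751
  F = (M+m)·ẍ + m·l·cosθ·θ̈ − m·l·sinθ·θ̇² = -3.717683 + 0.664432 − 0.024860 = -3.078111

F_0 = -6.473104 N
F_1 = -13.545572 N
F_2 = -11.645048 N
F_3 = -7.479807 N
F_4 = -4.939621 N
F_5 = -3.078111 N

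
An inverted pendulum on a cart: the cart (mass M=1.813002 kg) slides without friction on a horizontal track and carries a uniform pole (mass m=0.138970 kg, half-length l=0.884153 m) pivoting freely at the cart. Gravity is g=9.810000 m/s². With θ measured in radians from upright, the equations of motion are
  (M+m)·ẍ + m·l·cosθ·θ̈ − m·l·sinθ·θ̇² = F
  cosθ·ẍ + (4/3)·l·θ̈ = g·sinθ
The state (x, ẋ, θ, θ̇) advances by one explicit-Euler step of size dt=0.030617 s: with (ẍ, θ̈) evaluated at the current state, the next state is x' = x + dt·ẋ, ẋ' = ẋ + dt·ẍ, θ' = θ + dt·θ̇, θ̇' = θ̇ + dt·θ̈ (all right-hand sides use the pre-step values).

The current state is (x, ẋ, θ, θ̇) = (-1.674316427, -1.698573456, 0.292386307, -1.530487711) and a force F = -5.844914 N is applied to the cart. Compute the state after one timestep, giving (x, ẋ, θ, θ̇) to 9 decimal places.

sinθ=0.288238073, cosθ=0.957558778
temp = (F + m·l·θ̇²·sinθ)/(M+m) = (-5.844914 + 0.082958238)/1.951972 = -2.951863941
θ̈ = (g·sinθ − cosθ·temp)/(l·(4/3 − m·cos²θ/(M+m))) = 5.043198139
ẍ = temp − m·l·θ̈·cosθ/(M+m) = -3.255844894
Euler: x'=-1.674316427+0.030617·-1.698573456=-1.726321651, ẋ'=-1.698573456+0.030617·-3.255844894=-1.798257659
       θ'=0.292386307+0.030617·-1.530487711=0.245527365, θ̇'=-1.530487711+0.030617·5.043198139=-1.376080114

(-1.726321651, -1.798257659, 0.245527365, -1.376080114)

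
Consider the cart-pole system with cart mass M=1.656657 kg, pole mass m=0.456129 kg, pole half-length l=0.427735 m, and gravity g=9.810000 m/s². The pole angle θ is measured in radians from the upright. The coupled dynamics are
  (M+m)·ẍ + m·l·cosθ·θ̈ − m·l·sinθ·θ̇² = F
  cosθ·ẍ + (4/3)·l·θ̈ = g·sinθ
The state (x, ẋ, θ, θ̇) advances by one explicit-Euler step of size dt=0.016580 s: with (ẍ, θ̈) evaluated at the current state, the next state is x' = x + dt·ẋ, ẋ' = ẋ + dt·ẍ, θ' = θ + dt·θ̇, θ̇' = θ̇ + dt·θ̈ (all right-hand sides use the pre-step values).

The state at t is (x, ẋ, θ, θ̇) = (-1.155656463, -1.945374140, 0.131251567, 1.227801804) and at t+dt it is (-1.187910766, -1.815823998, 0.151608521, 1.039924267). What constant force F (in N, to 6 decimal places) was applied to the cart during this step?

F = 14.278254 N

ẍ = (ẋ'−ẋ)/dt = (-1.815823998−-1.945374140)/0.016580 = 7.813639
θ̈ = (θ̇'−θ̇)/dt = (1.039924267−1.227801804)/0.016580 = -11.331576
sinθ=0.130875, cosθ=0.991399
F = (M+m)·ẍ + m·l·cosθ·θ̈ − m·l·sinθ·θ̇² = 16.508548 + -2.191802 − 0.038492 = 14.278254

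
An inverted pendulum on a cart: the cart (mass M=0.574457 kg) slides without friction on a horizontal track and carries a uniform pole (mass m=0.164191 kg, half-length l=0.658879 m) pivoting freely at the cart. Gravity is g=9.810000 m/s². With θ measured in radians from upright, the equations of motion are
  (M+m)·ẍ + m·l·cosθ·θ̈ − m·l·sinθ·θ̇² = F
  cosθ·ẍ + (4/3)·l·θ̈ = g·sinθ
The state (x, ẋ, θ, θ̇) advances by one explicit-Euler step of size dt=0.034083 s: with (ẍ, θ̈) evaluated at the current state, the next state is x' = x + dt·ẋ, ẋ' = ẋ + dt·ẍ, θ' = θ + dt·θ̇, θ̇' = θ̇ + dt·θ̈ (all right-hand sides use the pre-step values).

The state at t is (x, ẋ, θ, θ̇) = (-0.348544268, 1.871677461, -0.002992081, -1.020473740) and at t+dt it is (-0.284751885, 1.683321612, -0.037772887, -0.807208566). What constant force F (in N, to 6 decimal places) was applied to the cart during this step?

F = -3.404801 N

ẍ = (ẋ'−ẋ)/dt = (1.683321612−1.871677461)/0.034083 = -5.526387
θ̈ = (θ̇'−θ̇)/dt = (-0.807208566−-1.020473740)/0.034083 = 6.257230
sinθ=-0.002992, cosθ=0.999996
F = (M+m)·ẍ + m·l·cosθ·θ̈ − m·l·sinθ·θ̇² = -4.082055 + 0.676917 − -0.000337 = -3.404801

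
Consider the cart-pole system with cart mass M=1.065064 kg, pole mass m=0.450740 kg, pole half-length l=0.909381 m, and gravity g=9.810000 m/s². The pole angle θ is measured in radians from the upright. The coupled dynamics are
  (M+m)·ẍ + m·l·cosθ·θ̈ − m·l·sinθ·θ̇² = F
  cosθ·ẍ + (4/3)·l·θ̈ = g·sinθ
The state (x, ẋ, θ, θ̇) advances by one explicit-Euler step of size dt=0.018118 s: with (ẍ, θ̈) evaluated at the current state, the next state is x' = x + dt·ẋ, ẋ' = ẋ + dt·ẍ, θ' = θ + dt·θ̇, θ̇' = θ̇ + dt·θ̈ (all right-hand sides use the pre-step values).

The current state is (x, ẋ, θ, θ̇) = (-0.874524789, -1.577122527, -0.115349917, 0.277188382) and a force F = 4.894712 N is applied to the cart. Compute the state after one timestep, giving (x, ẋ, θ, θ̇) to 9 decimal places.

(-0.903099095, -1.496354448, -0.110327818, 0.194147346)

sinθ=-0.115094287, cosθ=0.993354572
temp = (F + m·l·θ̇²·sinθ)/(M+m) = (4.894712 + -0.003624731)/1.515804 = 3.226728039
θ̈ = (g·sinθ − cosθ·temp)/(l·(4/3 − m·cos²θ/(M+m))) = -4.583344503
ẍ = temp − m·l·θ̈·cosθ/(M+m) = 4.457891519
Euler: x'=-0.874524789+0.018118·-1.577122527=-0.903099095, ẋ'=-1.577122527+0.018118·4.457891519=-1.496354448
       θ'=-0.115349917+0.018118·0.277188382=-0.110327818, θ̇'=0.277188382+0.018118·-4.583344503=0.194147346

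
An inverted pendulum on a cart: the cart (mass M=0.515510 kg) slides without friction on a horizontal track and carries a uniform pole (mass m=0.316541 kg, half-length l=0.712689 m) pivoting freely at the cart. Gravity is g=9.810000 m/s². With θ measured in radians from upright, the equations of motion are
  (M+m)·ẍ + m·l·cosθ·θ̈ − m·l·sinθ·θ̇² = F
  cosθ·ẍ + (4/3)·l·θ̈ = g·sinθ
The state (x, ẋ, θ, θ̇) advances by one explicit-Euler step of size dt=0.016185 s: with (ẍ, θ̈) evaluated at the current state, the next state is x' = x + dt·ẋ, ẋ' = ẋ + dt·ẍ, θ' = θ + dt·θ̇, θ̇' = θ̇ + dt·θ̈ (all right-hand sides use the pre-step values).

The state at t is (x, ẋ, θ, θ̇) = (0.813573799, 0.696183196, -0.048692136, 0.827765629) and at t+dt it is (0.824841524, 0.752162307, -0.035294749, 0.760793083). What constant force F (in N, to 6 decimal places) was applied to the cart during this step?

ẍ = (ẋ'−ẋ)/dt = (0.752162307−0.696183196)/0.016185 = 3.458703
θ̈ = (θ̇'−θ̇)/dt = (0.760793083−0.827765629)/0.016185 = -4.137939
sinθ=-0.048673, cosθ=0.998815
F = (M+m)·ẍ + m·l·cosθ·θ̈ − m·l·sinθ·θ̇² = 2.877817 + -0.932393 − -0.007524 = 1.952948

F = 1.952948 N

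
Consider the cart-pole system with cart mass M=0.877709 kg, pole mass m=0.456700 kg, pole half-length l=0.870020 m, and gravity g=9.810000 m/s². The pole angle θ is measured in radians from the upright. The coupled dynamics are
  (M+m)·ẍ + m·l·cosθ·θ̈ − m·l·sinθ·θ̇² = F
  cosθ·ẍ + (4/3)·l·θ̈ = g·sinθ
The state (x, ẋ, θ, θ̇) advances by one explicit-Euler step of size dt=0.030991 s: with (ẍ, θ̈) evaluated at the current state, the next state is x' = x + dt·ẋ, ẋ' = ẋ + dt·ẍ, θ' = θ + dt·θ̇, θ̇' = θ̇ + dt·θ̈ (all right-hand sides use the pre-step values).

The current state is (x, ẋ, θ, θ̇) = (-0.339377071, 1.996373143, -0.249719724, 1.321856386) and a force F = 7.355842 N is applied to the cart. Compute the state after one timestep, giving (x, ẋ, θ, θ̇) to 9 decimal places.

(-0.277507471, 2.240827710, -0.208754073, 1.052892208)

sinθ=-0.247132387, cosθ=0.968981725
temp = (F + m·l·θ̇²·sinθ)/(M+m) = (7.355842 + -0.171576758)/1.334409 = 5.383855506
θ̈ = (g·sinθ − cosθ·temp)/(l·(4/3 − m·cos²θ/(M+m))) = -8.678783449
ẍ = temp − m·l·θ̈·cosθ/(M+m) = 7.887921232
Euler: x'=-0.339377071+0.030991·1.996373143=-0.277507471, ẋ'=1.996373143+0.030991·7.887921232=2.240827710
       θ'=-0.249719724+0.030991·1.321856386=-0.208754073, θ̇'=1.321856386+0.030991·-8.678783449=1.052892208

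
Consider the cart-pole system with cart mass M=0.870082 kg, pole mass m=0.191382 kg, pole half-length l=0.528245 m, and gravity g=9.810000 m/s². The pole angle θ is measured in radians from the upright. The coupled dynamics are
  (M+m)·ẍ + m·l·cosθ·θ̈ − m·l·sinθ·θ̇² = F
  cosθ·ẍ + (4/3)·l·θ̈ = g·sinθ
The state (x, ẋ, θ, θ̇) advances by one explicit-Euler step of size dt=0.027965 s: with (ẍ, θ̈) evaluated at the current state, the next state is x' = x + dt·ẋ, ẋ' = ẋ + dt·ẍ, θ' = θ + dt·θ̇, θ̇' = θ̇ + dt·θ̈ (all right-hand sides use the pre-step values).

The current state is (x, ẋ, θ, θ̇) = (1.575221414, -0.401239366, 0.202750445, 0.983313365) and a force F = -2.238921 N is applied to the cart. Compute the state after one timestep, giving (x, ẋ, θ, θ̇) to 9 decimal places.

(1.564000755, -0.476831167, 0.230248803, 1.166871644)

sinθ=0.201364195, cosθ=0.979516442
temp = (F + m·l·θ̇²·sinθ)/(M+m) = (-2.238921 + 0.019683513)/1.061464 = -2.090732692
θ̈ = (g·sinθ − cosθ·temp)/(l·(4/3 − m·cos²θ/(M+m))) = 6.563857650
ẍ = temp − m·l·θ̈·cosθ/(M+m) = -2.703086044
Euler: x'=1.575221414+0.027965·-0.401239366=1.564000755, ẋ'=-0.401239366+0.027965·-2.703086044=-0.476831167
       θ'=0.202750445+0.027965·0.983313365=0.230248803, θ̇'=0.983313365+0.027965·6.563857650=1.166871644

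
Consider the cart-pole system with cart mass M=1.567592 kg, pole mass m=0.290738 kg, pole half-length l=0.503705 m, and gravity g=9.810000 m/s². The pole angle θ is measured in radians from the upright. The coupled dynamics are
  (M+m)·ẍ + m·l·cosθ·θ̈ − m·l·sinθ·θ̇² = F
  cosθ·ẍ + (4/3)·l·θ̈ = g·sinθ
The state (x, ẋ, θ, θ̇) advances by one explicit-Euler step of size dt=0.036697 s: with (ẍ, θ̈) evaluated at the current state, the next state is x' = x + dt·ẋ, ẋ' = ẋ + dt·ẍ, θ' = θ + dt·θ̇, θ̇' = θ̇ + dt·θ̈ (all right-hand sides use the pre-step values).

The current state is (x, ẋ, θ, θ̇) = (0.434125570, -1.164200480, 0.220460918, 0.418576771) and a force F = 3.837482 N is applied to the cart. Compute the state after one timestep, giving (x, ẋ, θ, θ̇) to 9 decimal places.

sinθ=0.218679409, cosθ=0.975796760
temp = (F + m·l·θ̇²·sinθ)/(M+m) = (3.837482 + 0.005610947)/1.858330 = 2.068035789
θ̈ = (g·sinθ − cosθ·temp)/(l·(4/3 − m·cos²θ/(M+m))) = 0.213323487
ẍ = temp − m·l·θ̈·cosθ/(M+m) = 2.051631656
Euler: x'=0.434125570+0.036697·-1.164200480=0.391402905, ẋ'=-1.164200480+0.036697·2.051631656=-1.088911753
       θ'=0.220460918+0.036697·0.418576771=0.235821430, θ̇'=0.418576771+0.036697·0.213323487=0.426405103

(0.391402905, -1.088911753, 0.235821430, 0.426405103)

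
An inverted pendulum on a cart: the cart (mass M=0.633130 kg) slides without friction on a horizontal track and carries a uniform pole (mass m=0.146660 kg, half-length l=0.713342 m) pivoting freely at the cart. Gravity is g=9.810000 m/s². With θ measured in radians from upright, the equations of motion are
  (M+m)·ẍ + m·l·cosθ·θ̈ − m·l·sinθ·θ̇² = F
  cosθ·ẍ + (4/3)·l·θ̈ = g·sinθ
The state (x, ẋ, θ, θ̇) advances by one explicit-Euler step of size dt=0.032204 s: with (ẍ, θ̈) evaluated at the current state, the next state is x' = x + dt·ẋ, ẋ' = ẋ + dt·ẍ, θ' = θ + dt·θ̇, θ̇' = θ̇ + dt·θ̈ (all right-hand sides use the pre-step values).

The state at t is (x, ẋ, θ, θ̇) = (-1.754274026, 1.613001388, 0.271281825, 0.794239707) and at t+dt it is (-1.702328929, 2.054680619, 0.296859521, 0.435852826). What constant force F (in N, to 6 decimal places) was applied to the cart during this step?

ẍ = (ẋ'−ẋ)/dt = (2.054680619−1.613001388)/0.032204 = 13.715043
θ̈ = (θ̇'−θ̇)/dt = (0.435852826−0.794239707)/0.032204 = -11.128645
sinθ=0.267967, cosθ=0.963428
F = (M+m)·ẍ + m·l·cosθ·θ̈ − m·l·sinθ·θ̇² = 10.694853 + -1.121686 − 0.017685 = 9.555483

F = 9.555483 N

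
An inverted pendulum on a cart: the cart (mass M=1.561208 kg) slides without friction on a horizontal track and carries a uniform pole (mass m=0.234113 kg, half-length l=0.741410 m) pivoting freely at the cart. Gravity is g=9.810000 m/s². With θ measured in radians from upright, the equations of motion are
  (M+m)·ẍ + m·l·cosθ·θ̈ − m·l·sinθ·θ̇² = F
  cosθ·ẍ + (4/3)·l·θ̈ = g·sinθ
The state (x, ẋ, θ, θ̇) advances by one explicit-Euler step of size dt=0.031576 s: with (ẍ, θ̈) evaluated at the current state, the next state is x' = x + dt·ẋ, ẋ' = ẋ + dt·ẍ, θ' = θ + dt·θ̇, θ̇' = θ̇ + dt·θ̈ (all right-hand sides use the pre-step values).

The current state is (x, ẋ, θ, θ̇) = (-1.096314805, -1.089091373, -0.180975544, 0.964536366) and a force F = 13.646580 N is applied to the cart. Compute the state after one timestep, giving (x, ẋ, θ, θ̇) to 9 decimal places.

sinθ=-0.179989271, cosθ=0.983668573
temp = (F + m·l·θ̇²·sinθ)/(M+m) = (13.646580 + -0.029064831)/1.795321 = 7.585002999
θ̈ = (g·sinθ − cosθ·temp)/(l·(4/3 − m·cos²θ/(M+m))) = -10.309327993
ẍ = temp − m·l·θ̈·cosθ/(M+m) = 8.565442979
Euler: x'=-1.096314805+0.031576·-1.089091373=-1.130703954, ẋ'=-1.089091373+0.031576·8.565442979=-0.818628946
       θ'=-0.180975544+0.031576·0.964536366=-0.150519344, θ̇'=0.964536366+0.031576·-10.309327993=0.639009025

(-1.130703954, -0.818628946, -0.150519344, 0.639009025)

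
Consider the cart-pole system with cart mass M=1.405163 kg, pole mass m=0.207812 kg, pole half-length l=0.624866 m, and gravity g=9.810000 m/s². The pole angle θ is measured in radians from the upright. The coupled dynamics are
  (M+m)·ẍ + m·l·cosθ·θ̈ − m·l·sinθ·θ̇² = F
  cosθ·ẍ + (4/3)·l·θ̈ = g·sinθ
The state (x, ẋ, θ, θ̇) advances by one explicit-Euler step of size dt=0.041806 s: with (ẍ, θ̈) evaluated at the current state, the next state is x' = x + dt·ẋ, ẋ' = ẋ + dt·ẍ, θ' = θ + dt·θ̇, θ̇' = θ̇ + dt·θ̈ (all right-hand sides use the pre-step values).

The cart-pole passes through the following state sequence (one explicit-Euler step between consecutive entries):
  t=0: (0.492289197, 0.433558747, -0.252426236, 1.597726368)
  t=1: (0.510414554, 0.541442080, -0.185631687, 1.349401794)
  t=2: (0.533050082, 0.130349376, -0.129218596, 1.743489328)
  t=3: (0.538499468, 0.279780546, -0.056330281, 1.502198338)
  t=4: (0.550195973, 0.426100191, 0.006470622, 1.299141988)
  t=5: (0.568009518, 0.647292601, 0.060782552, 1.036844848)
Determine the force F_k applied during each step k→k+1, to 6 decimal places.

F_0 = 3.498302 N
F_1 = -14.614239 N
F_2 = 5.073043 N
F_3 = 5.032140 N
F_4 = 7.718001 N

step 0→1:
  ẍ = (ẋ'−ẋ)/dt = (0.541442080−0.433558747)/0.041806 = 2.580571
  θ̈ = (θ̇'−θ̇)/dt = (1.349401794−1.597726368)/0.041806 = -5.939927
  sinθ=-0.249754, cosθ=0.968309
  F = (M+m)·ẍ + m·l·cosθ·θ̈ − m·l·sinθ·θ̇² = 4.162396 + -0.746883 − -0.082789 = 3.498302
step 1→2:
  ẍ = (ẋ'−ẋ)/dt = (0.130349376−0.541442080)/0.041806 = -9.833342
  θ̈ = (θ̇'−θ̇)/dt = (1.743489328−1.349401794)/0.041806 = 9.426578
  sinθ=-0.184567, cosθ=0.982820
  F = (M+m)·ẍ + m·l·cosθ·θ̈ − m·l·sinθ·θ̇² = -15.860935 + 1.203055 − -0.043641 = -14.614239
step 2→3:
  ẍ = (ẋ'−ẋ)/dt = (0.279780546−0.130349376)/0.041806 = 3.574395
  θ̈ = (θ̇'−θ̇)/dt = (1.502198338−1.743489328)/0.041806 = -5.771683
  sinθ=-0.128859, cosθ=0.991663
  F = (M+m)·ẍ + m·l·cosθ·θ̈ − m·l·sinθ·θ̇² = 5.765410 + -0.743231 − -0.050864 = 5.073043
step 3→4:
  ẍ = (ẋ'−ẋ)/dt = (0.426100191−0.279780546)/0.041806 = 3.499968
  θ̈ = (θ̇'−θ̇)/dt = (1.299141988−1.502198338)/0.041806 = -4.857110
  sinθ=-0.056300, cosθ=0.998414
  F = (M+m)·ẍ + m·l·cosθ·θ̈ − m·l·sinθ·θ̇² = 5.645360 + -0.629718 − -0.016498 = 5.032140
step 4→5:
  ẍ = (ẋ'−ẋ)/dt = (0.647292601−0.426100191)/0.041806 = 5.290925
  θ̈ = (θ̇'−θ̇)/dt = (1.036844848−1.299141988)/0.041806 = -6.274151
  sinθ=0.006471, cosθ=0.999979
  F = (M+m)·ẍ + m·l·cosθ·θ̈ − m·l·sinθ·θ̇² = 8.534130 + -0.814711 − 0.001418 = 7.718001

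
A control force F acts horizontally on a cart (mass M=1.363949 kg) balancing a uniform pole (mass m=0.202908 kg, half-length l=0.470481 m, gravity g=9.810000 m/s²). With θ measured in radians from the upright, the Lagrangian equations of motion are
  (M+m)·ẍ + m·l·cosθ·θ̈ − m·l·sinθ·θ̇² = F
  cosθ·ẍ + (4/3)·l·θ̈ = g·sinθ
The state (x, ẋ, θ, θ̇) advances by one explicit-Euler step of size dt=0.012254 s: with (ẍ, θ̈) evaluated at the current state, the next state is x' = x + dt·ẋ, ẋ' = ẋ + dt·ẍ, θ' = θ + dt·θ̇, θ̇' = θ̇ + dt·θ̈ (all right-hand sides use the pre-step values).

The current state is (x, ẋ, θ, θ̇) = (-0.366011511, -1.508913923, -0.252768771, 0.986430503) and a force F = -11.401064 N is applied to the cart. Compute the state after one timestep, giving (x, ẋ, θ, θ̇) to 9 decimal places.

(-0.384501742, -1.604100146, -0.240681052, 1.085422258)

sinθ=-0.250085704, cosθ=0.968223704
temp = (F + m·l·θ̇²·sinθ)/(M+m) = (-11.401064 + -0.023230744)/1.566857 = -7.291217223
θ̈ = (g·sinθ − cosθ·temp)/(l·(4/3 − m·cos²θ/(M+m))) = 8.078321804
ẍ = temp − m·l·θ̈·cosθ/(M+m) = -7.767767534
Euler: x'=-0.366011511+0.012254·-1.508913923=-0.384501742, ẋ'=-1.508913923+0.012254·-7.767767534=-1.604100146
       θ'=-0.252768771+0.012254·0.986430503=-0.240681052, θ̇'=0.986430503+0.012254·8.078321804=1.085422258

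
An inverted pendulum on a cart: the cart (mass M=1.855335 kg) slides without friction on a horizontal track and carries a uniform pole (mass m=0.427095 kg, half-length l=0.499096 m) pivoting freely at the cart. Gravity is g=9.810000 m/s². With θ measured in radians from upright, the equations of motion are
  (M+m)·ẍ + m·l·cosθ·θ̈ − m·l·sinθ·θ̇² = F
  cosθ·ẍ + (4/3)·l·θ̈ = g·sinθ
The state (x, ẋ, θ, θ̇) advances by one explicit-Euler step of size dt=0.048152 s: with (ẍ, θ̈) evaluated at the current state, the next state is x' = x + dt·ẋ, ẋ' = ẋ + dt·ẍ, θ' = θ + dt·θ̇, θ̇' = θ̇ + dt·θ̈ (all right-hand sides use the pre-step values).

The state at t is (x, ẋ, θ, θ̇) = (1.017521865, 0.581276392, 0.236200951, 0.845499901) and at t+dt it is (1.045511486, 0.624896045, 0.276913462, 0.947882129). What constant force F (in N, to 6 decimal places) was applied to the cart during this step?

ẍ = (ẋ'−ẋ)/dt = (0.624896045−0.581276392)/0.048152 = 0.905874
θ̈ = (θ̇'−θ̇)/dt = (0.947882129−0.845499901)/0.048152 = 2.126230
sinθ=0.234011, cosθ=0.972234
F = (M+m)·ẍ + m·l·cosθ·θ̈ − m·l·sinθ·θ̇² = 2.067594 + 0.440646 − 0.035659 = 2.472581

F = 2.472581 N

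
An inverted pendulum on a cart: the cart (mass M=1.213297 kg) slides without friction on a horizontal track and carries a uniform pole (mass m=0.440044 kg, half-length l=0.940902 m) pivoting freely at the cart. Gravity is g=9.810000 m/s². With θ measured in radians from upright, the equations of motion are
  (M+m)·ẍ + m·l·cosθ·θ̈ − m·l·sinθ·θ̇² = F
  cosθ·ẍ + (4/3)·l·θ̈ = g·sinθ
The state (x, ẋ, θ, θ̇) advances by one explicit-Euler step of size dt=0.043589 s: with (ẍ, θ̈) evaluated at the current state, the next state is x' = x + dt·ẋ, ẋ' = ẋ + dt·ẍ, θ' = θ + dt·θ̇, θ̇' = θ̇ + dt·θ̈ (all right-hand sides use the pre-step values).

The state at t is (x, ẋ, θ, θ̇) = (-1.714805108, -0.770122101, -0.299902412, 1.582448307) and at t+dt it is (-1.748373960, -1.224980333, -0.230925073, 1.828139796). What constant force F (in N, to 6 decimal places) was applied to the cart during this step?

F = -14.716997 N

ẍ = (ẋ'−ẋ)/dt = (-1.224980333−-0.770122101)/0.043589 = -10.435161
θ̈ = (θ̇'−θ̇)/dt = (1.828139796−1.582448307)/0.043589 = 5.636548
sinθ=-0.295427, cosθ=0.955365
F = (M+m)·ẍ + m·l·cosθ·θ̈ − m·l·sinθ·θ̇² = -17.252880 + 2.229581 − -0.306302 = -14.716997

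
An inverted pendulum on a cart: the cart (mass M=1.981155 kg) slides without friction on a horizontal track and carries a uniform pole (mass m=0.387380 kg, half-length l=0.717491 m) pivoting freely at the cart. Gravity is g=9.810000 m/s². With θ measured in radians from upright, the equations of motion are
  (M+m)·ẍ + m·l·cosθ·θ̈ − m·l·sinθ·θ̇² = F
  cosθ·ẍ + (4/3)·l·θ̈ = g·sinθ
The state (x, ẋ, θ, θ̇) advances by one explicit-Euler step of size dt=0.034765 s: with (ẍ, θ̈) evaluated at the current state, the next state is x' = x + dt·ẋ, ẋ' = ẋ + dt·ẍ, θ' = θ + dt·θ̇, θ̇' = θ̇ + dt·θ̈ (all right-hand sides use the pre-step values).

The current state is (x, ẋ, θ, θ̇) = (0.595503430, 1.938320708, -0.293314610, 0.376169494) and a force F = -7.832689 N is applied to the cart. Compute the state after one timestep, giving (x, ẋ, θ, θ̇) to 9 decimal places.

(0.662889149, 1.821650606, -0.280237078, 0.389844280)

sinθ=-0.289126853, cosθ=0.957290793
temp = (F + m·l·θ̇²·sinθ)/(M+m) = (-7.832689 + -0.011371277)/2.368535 = -3.311777228
θ̈ = (g·sinθ − cosθ·temp)/(l·(4/3 − m·cos²θ/(M+m))) = 0.393349229
ẍ = temp − m·l·θ̈·cosθ/(M+m) = -3.355964382
Euler: x'=0.595503430+0.034765·1.938320708=0.662889149, ẋ'=1.938320708+0.034765·-3.355964382=1.821650606
       θ'=-0.293314610+0.034765·0.376169494=-0.280237078, θ̇'=0.376169494+0.034765·0.393349229=0.389844280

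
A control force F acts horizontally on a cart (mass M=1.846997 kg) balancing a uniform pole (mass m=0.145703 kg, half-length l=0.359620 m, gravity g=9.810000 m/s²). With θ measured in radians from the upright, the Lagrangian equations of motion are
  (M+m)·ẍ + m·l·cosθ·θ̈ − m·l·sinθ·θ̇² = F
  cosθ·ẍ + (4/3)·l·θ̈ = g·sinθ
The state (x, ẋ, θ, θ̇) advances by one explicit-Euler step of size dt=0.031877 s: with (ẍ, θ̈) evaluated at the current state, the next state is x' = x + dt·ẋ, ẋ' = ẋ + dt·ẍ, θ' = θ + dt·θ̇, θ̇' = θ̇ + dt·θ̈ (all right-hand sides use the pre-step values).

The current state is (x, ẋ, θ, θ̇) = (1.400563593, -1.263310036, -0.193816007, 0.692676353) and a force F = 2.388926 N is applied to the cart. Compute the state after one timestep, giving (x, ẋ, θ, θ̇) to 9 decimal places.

sinθ=-0.192604846, cosθ=0.981276400
temp = (F + m·l·θ̇²·sinθ)/(M+m) = (2.388926 + -0.004842173)/1.992700 = 1.196408806
θ̈ = (g·sinθ − cosθ·temp)/(l·(4/3 − m·cos²θ/(M+m))) = -6.745127635
ẍ = temp − m·l·θ̈·cosθ/(M+m) = 1.370449953
Euler: x'=1.400563593+0.031877·-1.263310036=1.360293059, ẋ'=-1.263310036+0.031877·1.370449953=-1.219624203
       θ'=-0.193816007+0.031877·0.692676353=-0.171735563, θ̇'=0.692676353+0.031877·-6.745127635=0.477661919

(1.360293059, -1.219624203, -0.171735563, 0.477661919)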